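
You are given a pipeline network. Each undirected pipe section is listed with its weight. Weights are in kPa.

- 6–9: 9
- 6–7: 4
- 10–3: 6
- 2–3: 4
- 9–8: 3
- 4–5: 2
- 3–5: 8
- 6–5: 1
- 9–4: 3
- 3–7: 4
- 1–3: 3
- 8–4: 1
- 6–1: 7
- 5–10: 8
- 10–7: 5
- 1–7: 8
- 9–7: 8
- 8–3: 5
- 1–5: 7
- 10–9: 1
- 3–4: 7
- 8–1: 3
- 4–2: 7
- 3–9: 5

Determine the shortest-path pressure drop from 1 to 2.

7 kPa

Settle nodes by increasing distance from 1:
1: 0
3: 3  (via 1)
8: 3  (via 1)
4: 4  (via 8)
5: 6  (via 4)
9: 6  (via 8)
2: 7  (via 3)
Shortest route: 1 → 3 → 2 = 7 kPa.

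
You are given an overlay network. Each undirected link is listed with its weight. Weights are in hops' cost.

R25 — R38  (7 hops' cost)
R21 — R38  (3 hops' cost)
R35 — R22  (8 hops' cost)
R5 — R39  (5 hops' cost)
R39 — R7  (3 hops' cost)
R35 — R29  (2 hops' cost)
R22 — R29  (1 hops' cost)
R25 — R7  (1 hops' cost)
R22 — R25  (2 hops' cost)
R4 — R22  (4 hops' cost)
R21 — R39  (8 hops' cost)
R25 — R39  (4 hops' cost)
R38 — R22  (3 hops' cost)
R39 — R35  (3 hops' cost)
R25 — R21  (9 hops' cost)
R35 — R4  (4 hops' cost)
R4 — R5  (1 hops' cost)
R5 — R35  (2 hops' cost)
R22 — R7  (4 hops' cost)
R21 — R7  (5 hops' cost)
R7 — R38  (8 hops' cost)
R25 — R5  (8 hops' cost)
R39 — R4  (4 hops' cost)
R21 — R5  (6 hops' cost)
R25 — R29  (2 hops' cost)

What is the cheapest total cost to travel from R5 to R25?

6 hops' cost

Enumerating some paths:
R5–R4–R22–R25: 1+4+2 = 7
R5–R35–R29–R22–R25: 2+2+1+2 = 7
R5–R35–R29–R25: 2+2+2 = 6
Cheapest is R5–R35–R29–R25 at 6 hops' cost.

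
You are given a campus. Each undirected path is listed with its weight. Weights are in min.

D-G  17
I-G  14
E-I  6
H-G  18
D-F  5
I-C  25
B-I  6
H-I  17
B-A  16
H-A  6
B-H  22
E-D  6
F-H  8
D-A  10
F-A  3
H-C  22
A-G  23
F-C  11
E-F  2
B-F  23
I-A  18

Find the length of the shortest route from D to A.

8 min

Candidate routes:
D - A: 10 = 10
D - F - A: 5+3 = 8
The minimum is 8 min via D - F - A.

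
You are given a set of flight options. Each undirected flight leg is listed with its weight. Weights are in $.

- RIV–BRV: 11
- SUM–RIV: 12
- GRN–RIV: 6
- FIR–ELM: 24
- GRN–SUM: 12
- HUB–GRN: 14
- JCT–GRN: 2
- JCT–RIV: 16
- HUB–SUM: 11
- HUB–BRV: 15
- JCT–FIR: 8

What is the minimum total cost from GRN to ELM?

Candidate routes:
GRN - RIV - JCT - FIR - ELM: 6+16+8+24 = 54
GRN - JCT - FIR - ELM: 2+8+24 = 34
Cheapest is GRN - JCT - FIR - ELM at $34.

$34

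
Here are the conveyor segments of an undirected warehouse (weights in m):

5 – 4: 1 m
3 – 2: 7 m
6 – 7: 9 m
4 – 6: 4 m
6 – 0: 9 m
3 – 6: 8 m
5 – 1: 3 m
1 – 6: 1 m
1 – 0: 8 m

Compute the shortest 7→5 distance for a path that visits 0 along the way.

Best 7 to 0: 7–6–0 costing 18
Shortest 0→5: 0–1–5 = 11
Total via 0: 18 + 11 = 29 m.

29 m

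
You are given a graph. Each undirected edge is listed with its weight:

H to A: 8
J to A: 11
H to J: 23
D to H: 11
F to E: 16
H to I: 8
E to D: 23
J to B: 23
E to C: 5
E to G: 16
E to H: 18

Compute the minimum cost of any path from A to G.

Candidate routes:
A - H - E - G: 8+18+16 = 42
A - H - D - E - G: 8+11+23+16 = 58
A - J - H - E - G: 11+23+18+16 = 68
Cheapest is A - H - E - G at 42.

42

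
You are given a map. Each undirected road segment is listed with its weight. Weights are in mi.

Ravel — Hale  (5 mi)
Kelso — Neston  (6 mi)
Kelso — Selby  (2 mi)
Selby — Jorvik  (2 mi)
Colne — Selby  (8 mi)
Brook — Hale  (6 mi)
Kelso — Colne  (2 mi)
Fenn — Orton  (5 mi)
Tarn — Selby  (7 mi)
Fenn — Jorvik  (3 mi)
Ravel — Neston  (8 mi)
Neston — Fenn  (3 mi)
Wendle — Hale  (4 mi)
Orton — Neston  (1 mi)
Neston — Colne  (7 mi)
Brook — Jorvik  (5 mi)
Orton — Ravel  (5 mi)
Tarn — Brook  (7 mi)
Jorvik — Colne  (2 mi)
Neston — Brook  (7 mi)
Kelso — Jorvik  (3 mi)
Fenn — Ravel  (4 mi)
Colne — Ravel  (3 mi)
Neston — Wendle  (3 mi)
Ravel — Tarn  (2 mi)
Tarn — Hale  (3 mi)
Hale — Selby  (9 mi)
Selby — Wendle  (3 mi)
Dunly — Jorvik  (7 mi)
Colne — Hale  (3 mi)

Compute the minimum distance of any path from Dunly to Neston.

13 mi

Enumerating some paths:
Dunly → Jorvik → Selby → Wendle → Neston: 7+2+3+3 = 15
Dunly → Jorvik → Fenn → Neston: 7+3+3 = 13
Dunly → Jorvik → Fenn → Orton → Neston: 7+3+5+1 = 16
Cheapest is Dunly → Jorvik → Fenn → Neston at 13 mi.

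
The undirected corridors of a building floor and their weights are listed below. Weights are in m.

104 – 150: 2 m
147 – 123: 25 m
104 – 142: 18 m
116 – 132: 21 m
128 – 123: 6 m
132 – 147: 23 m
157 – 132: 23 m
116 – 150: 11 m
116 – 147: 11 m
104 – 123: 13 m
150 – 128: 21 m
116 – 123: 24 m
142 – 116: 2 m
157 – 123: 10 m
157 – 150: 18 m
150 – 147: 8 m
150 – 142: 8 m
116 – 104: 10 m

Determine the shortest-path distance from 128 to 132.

Candidate routes:
128–123–104–116–132: 6+13+10+21 = 50
128–123–157–132: 6+10+23 = 39
Cheapest is 128–123–157–132 at 39 m.

39 m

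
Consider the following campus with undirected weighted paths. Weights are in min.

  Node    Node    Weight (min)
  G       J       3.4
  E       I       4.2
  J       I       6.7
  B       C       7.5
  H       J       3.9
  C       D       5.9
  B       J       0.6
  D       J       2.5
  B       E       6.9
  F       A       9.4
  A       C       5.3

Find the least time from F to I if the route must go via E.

33.3 min

Shortest F→E: F–A–C–B–E = 29.1
Best E to I: E–I costing 4.2
Total via E: 29.1 + 4.2 = 33.3 min.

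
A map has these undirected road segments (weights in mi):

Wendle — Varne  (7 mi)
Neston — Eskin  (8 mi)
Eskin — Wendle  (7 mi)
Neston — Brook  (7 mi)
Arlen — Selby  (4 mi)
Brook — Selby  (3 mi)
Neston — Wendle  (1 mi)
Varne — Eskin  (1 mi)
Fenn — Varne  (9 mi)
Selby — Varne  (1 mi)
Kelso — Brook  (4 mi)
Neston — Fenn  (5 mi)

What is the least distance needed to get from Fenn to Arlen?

14 mi

Shortest distances from Fenn:
Fenn: 0
Neston: 5  (via Fenn)
Wendle: 6  (via Neston)
Varne: 9  (via Fenn)
Eskin: 10  (via Varne)
Selby: 10  (via Varne)
Brook: 12  (via Neston)
Arlen: 14  (via Selby)
Shortest route: Fenn–Varne–Selby–Arlen = 14 mi.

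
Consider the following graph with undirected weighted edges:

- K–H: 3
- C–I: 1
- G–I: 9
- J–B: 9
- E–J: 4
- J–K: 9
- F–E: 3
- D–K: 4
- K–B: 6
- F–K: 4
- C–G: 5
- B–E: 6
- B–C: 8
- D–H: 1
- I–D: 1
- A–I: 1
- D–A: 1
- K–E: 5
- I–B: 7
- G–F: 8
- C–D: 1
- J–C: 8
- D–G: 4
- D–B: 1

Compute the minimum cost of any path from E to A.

Shortest distances from E:
E: 0
F: 3  (via E)
J: 4  (via E)
K: 5  (via E)
B: 6  (via E)
D: 7  (via B)
A: 8  (via D)
Shortest route: E–B–D–A = 8.

8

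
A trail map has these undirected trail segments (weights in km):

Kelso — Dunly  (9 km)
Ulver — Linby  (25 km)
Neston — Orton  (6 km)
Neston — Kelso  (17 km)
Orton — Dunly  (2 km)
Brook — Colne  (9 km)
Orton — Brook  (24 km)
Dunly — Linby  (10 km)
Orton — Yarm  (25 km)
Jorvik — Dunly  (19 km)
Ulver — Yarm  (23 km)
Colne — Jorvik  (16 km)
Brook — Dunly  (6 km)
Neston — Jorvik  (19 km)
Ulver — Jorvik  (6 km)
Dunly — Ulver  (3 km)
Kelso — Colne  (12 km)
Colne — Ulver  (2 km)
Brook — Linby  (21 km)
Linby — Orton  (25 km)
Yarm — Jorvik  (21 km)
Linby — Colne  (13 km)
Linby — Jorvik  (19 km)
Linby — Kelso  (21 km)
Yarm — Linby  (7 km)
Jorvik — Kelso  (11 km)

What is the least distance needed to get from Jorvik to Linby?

Candidate routes:
Jorvik–Yarm–Linby: 21+7 = 28
Jorvik–Dunly–Linby: 19+10 = 29
Jorvik–Linby: 19 = 19
Jorvik–Ulver–Colne–Linby: 6+2+13 = 21
Cheapest is Jorvik–Linby at 19 km.

19 km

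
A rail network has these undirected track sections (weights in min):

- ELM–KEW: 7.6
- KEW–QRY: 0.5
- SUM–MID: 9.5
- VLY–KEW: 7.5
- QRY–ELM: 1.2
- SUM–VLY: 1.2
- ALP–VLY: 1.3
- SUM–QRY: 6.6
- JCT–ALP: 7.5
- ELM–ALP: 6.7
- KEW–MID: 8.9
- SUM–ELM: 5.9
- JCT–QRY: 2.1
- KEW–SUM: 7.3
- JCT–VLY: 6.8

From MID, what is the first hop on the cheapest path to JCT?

Candidate routes:
MID–SUM–VLY–JCT: 9.5+1.2+6.8 = 17.5
MID–KEW–QRY–JCT: 8.9+0.5+2.1 = 11.5
The minimum is 11.5 min via MID–KEW–QRY–JCT.
So from MID the first move is to KEW.

KEW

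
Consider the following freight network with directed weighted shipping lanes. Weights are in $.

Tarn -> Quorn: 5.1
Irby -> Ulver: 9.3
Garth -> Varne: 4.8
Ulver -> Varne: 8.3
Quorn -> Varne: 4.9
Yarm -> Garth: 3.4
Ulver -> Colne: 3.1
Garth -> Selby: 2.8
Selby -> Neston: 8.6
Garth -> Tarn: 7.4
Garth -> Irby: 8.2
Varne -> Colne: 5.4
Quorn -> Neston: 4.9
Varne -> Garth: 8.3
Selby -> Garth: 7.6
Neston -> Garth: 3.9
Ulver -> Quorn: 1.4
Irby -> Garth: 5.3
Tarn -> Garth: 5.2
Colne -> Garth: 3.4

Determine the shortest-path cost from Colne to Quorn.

$15.9

Running Dijkstra from Colne:
Colne: 0
Garth: 3.4  (via Colne)
Selby: 6.2  (via Garth)
Varne: 8.2  (via Garth)
Tarn: 10.8  (via Garth)
Irby: 11.6  (via Garth)
Neston: 14.8  (via Selby)
Quorn: 15.9  (via Tarn)
Shortest route: Colne–Garth–Tarn–Quorn = $15.9.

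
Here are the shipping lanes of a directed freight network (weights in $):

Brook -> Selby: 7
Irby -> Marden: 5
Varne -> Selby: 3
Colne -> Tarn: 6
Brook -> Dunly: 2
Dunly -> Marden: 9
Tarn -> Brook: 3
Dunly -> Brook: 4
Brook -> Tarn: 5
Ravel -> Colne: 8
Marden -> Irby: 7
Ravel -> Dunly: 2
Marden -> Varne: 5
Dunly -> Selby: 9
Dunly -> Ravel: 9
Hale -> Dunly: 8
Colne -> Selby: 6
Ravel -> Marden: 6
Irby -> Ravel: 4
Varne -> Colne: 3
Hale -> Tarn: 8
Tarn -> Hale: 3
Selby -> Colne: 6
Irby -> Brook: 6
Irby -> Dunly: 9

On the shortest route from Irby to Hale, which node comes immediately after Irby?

Brook

Enumerating some paths:
Irby–Ravel–Dunly–Brook–Tarn–Hale: 4+2+4+5+3 = 18
Irby–Brook–Tarn–Hale: 6+5+3 = 14
Irby–Dunly–Brook–Tarn–Hale: 9+4+5+3 = 21
Cheapest is Irby–Brook–Tarn–Hale at $14.
So from Irby the first move is to Brook.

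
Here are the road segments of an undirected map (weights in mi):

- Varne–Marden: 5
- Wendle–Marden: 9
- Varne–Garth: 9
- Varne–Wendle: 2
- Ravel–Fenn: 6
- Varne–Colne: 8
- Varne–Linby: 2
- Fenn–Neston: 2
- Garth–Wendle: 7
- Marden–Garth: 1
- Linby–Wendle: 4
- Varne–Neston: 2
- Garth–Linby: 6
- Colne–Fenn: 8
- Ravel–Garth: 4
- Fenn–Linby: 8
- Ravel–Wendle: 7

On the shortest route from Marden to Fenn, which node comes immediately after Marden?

Varne

Enumerating some paths:
Marden–Varne–Neston–Fenn: 5+2+2 = 9
Marden–Garth–Ravel–Fenn: 1+4+6 = 11
Marden–Garth–Linby–Varne–Neston–Fenn: 1+6+2+2+2 = 13
The minimum is 9 mi via Marden–Varne–Neston–Fenn.
So from Marden the first move is to Varne.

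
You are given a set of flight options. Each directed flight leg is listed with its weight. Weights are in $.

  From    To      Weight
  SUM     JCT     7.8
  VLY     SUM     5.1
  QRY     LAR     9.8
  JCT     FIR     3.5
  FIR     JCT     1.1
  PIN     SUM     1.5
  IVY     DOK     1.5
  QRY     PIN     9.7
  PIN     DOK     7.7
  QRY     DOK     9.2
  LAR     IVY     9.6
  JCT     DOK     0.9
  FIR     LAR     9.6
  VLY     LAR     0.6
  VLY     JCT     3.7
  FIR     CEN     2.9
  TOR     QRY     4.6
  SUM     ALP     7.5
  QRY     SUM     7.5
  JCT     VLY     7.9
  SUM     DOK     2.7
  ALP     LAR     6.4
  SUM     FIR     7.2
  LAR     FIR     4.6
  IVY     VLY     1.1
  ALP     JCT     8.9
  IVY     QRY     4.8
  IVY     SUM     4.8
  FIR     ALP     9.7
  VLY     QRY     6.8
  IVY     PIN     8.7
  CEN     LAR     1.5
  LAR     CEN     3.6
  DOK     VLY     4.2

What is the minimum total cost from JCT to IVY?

Compare a few routes:
JCT - DOK - VLY - LAR - IVY: 0.9+4.2+0.6+9.6 = 15.3
JCT - VLY - LAR - IVY: 7.9+0.6+9.6 = 18.1
JCT - FIR - CEN - LAR - IVY: 3.5+2.9+1.5+9.6 = 17.5
JCT - FIR - LAR - IVY: 3.5+9.6+9.6 = 22.7
The minimum is $15.3 via JCT - DOK - VLY - LAR - IVY.

$15.3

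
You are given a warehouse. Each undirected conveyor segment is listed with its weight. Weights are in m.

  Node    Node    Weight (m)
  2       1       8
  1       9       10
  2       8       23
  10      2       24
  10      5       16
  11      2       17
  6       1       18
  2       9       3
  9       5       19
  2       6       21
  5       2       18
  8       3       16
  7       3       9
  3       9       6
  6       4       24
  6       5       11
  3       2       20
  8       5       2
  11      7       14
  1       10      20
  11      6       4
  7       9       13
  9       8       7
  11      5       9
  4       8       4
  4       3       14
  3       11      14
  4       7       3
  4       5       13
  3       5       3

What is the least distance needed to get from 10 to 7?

25 m

Settle nodes by increasing distance from 10:
10: 0
5: 16  (via 10)
8: 18  (via 5)
3: 19  (via 5)
1: 20  (via 10)
4: 22  (via 8)
2: 24  (via 10)
7: 25  (via 4)
Shortest route: 10 → 5 → 8 → 4 → 7 = 25 m.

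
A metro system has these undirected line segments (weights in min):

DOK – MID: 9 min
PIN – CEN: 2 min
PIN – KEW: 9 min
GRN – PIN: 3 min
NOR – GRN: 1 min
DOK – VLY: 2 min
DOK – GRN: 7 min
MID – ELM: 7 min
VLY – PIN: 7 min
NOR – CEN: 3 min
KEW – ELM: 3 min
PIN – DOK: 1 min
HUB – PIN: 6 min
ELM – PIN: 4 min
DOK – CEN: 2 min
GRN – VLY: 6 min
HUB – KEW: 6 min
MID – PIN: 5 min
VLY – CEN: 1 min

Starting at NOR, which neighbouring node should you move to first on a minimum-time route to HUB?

GRN

Compare a few routes:
NOR–CEN–PIN–HUB: 3+2+6 = 11
NOR–GRN–PIN–HUB: 1+3+6 = 10
NOR–CEN–VLY–DOK–PIN–HUB: 3+1+2+1+6 = 13
NOR–CEN–DOK–PIN–HUB: 3+2+1+6 = 12
The minimum is 10 min via NOR–GRN–PIN–HUB.
So from NOR the first move is to GRN.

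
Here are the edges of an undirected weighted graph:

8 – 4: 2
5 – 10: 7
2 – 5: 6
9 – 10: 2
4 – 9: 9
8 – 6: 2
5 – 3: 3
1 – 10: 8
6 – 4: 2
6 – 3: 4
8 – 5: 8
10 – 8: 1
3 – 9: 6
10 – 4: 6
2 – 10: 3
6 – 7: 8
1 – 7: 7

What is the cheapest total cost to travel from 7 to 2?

Running Dijkstra from 7:
7: 0
1: 7  (via 7)
6: 8  (via 7)
4: 10  (via 6)
8: 10  (via 6)
10: 11  (via 8)
3: 12  (via 6)
9: 13  (via 10)
2: 14  (via 10)
Shortest route: 7 → 6 → 8 → 10 → 2 = 14.

14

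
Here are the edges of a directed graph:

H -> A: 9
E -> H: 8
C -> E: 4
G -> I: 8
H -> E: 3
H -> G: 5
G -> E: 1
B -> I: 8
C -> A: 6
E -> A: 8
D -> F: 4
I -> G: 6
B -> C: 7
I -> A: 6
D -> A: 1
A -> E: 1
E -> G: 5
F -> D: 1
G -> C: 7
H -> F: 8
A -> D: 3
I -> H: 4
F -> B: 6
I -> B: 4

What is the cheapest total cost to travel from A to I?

14

Candidate routes:
A–D–F–B–I: 3+4+6+8 = 21
A–E–G–I: 1+5+8 = 14
A–E–H–G–I: 1+8+5+8 = 22
Cheapest is A–E–G–I at 14.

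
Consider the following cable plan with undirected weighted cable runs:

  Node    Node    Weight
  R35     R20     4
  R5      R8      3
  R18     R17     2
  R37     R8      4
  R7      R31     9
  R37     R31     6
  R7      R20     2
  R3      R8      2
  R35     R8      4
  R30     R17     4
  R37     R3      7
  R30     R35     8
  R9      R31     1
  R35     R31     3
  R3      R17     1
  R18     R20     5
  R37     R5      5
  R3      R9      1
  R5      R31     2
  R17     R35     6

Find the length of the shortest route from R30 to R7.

13

Compare a few routes:
R30–R17–R18–R20–R7: 4+2+5+2 = 13
R30–R35–R20–R7: 8+4+2 = 14
Cheapest is R30–R17–R18–R20–R7 at 13.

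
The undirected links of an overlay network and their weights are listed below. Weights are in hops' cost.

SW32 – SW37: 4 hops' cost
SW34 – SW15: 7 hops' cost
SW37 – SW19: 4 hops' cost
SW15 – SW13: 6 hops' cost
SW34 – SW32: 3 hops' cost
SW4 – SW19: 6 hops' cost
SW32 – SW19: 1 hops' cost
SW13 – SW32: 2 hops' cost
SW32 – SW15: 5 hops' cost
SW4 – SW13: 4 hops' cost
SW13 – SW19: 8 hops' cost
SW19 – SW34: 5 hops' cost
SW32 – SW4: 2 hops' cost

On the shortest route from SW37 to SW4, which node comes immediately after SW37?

Candidate routes:
SW37 → SW32 → SW4: 4+2 = 6
SW37 → SW19 → SW4: 4+6 = 10
SW37 → SW19 → SW32 → SW4: 4+1+2 = 7
The minimum is 6 hops' cost via SW37 → SW32 → SW4.
So from SW37 the first move is to SW32.

SW32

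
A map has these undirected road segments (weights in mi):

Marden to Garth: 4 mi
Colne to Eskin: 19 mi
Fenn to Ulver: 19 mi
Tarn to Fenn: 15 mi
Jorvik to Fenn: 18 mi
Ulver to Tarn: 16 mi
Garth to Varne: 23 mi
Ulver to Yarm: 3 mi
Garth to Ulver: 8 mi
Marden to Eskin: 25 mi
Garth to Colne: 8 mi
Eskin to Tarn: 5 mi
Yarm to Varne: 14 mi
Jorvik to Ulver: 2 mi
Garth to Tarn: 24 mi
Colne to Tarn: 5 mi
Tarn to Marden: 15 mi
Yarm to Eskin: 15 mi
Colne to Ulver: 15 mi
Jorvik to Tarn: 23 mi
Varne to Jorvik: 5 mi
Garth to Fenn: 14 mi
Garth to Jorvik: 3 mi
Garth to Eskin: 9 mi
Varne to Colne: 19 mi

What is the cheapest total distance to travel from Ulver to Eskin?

Settle nodes by increasing distance from Ulver:
Ulver: 0
Jorvik: 2  (via Ulver)
Yarm: 3  (via Ulver)
Garth: 5  (via Jorvik)
Varne: 7  (via Jorvik)
Marden: 9  (via Garth)
Colne: 13  (via Garth)
Eskin: 14  (via Garth)
Shortest route: Ulver → Jorvik → Garth → Eskin = 14 mi.

14 mi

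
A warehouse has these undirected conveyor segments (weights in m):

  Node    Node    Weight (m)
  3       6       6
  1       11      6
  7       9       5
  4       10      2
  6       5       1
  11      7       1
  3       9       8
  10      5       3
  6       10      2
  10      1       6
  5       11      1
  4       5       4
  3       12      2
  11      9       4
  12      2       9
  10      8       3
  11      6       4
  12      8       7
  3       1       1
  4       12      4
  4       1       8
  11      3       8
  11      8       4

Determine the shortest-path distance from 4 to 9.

9 m

Shortest distances from 4:
4: 0
10: 2  (via 4)
5: 4  (via 4)
6: 4  (via 10)
12: 4  (via 4)
8: 5  (via 10)
11: 5  (via 5)
3: 6  (via 12)
7: 6  (via 11)
1: 7  (via 3)
9: 9  (via 11)
Shortest route: 4 → 5 → 11 → 9 = 9 m.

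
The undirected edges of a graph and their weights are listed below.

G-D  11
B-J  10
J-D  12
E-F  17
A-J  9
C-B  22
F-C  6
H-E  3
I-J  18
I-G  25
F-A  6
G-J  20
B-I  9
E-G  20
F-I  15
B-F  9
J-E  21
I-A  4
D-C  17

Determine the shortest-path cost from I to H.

Candidate routes:
I - F - E - H: 15+17+3 = 35
I - A - F - E - H: 4+6+17+3 = 30
The minimum is 30 via I - A - F - E - H.

30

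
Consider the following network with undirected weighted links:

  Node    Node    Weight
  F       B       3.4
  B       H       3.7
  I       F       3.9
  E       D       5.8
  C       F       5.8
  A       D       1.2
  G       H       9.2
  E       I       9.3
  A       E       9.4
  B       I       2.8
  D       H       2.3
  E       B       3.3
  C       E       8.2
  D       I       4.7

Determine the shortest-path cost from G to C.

Running Dijkstra from G:
G: 0
H: 9.2  (via G)
D: 11.5  (via H)
A: 12.7  (via D)
B: 12.9  (via H)
I: 15.7  (via B)
E: 16.2  (via B)
F: 16.3  (via B)
C: 22.1  (via F)
Shortest route: G–H–B–F–C = 22.1.

22.1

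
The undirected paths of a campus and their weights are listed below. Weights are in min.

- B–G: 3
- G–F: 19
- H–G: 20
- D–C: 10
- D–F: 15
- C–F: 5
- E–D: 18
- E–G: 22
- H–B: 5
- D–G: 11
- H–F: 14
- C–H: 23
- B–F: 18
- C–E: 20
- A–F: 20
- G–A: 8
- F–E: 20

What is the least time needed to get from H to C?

Shortest distances from H:
H: 0
B: 5  (via H)
G: 8  (via B)
F: 14  (via H)
A: 16  (via G)
C: 19  (via F)
Shortest route: H–F–C = 19 min.

19 min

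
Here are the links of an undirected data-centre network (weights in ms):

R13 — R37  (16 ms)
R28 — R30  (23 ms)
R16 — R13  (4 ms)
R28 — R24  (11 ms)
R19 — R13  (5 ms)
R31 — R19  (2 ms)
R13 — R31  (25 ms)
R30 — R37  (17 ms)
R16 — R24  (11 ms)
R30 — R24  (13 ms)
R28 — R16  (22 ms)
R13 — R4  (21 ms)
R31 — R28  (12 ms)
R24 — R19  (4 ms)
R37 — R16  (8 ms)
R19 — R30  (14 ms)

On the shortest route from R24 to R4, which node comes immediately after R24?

R19

Enumerating some paths:
R24 - R16 - R13 - R4: 11+4+21 = 36
R24 - R19 - R13 - R4: 4+5+21 = 30
R24 - R28 - R31 - R19 - R13 - R4: 11+12+2+5+21 = 51
The minimum is 30 ms via R24 - R19 - R13 - R4.
So from R24 the first move is to R19.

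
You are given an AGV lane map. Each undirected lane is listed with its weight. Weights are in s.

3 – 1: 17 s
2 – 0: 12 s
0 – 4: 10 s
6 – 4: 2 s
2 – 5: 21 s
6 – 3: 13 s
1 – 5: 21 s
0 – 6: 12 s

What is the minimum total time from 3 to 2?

37 s

Settle nodes by increasing distance from 3:
3: 0
6: 13  (via 3)
4: 15  (via 6)
1: 17  (via 3)
0: 25  (via 6)
2: 37  (via 0)
Shortest route: 3 → 6 → 0 → 2 = 37 s.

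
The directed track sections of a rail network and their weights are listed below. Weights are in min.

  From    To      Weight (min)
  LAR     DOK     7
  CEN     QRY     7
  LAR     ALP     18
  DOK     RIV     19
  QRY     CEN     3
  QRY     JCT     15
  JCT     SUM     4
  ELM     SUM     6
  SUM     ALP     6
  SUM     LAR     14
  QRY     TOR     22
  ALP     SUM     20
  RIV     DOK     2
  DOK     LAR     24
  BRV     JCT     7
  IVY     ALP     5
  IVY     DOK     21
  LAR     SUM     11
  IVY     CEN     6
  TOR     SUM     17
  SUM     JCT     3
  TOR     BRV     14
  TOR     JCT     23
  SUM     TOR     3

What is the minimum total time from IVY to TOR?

Settle nodes by increasing distance from IVY:
IVY: 0
ALP: 5  (via IVY)
CEN: 6  (via IVY)
QRY: 13  (via CEN)
DOK: 21  (via IVY)
SUM: 25  (via ALP)
TOR: 28  (via SUM)
Shortest route: IVY–ALP–SUM–TOR = 28 min.

28 min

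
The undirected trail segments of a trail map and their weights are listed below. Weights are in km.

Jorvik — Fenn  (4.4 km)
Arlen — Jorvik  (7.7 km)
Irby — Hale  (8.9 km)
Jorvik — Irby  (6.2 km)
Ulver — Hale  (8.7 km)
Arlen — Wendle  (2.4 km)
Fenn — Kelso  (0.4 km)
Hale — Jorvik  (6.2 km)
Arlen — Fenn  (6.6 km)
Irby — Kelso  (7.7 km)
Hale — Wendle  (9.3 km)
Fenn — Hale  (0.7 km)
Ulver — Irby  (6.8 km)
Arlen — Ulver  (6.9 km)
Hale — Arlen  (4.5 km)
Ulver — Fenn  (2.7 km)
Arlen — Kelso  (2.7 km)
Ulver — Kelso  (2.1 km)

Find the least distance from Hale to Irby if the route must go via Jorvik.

11.3 km

Shortest Hale→Jorvik: Hale → Fenn → Jorvik = 5.1
Best Jorvik to Irby: Jorvik → Irby costing 6.2
Total via Jorvik: 5.1 + 6.2 = 11.3 km.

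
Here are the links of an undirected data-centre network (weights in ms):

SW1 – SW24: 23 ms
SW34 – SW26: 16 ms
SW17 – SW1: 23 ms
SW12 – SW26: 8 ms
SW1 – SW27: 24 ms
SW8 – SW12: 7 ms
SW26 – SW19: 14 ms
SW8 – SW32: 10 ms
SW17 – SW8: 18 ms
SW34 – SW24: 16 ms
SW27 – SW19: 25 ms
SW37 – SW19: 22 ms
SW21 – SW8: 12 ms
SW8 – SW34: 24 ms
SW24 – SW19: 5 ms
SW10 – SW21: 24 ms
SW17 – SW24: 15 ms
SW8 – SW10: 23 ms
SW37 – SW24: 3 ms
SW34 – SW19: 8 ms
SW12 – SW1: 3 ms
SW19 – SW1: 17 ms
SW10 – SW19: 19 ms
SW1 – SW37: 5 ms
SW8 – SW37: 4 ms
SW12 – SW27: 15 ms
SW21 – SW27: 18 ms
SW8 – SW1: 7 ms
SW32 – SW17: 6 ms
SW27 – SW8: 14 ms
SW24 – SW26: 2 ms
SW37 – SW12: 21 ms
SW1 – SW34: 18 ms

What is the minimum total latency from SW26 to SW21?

21 ms

Shortest distances from SW26:
SW26: 0
SW24: 2  (via SW26)
SW37: 5  (via SW24)
SW19: 7  (via SW24)
SW12: 8  (via SW26)
SW8: 9  (via SW37)
SW1: 10  (via SW37)
SW34: 15  (via SW19)
SW17: 17  (via SW24)
SW32: 19  (via SW8)
SW21: 21  (via SW8)
Shortest route: SW26–SW24–SW37–SW8–SW21 = 21 ms.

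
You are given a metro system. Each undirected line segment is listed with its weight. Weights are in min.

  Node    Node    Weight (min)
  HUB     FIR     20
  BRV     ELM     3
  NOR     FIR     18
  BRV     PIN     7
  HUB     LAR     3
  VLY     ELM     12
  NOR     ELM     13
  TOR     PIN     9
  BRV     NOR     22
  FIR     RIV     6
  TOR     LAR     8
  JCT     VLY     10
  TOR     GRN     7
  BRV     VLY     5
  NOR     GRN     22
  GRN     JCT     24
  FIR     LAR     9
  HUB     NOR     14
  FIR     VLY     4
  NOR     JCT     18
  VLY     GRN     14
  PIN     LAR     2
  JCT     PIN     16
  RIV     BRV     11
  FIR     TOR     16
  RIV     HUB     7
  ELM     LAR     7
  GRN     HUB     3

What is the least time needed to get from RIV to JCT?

Settle nodes by increasing distance from RIV:
RIV: 0
FIR: 6  (via RIV)
HUB: 7  (via RIV)
GRN: 10  (via HUB)
LAR: 10  (via HUB)
VLY: 10  (via FIR)
BRV: 11  (via RIV)
PIN: 12  (via LAR)
ELM: 14  (via BRV)
TOR: 17  (via GRN)
JCT: 20  (via VLY)
Shortest route: RIV → FIR → VLY → JCT = 20 min.

20 min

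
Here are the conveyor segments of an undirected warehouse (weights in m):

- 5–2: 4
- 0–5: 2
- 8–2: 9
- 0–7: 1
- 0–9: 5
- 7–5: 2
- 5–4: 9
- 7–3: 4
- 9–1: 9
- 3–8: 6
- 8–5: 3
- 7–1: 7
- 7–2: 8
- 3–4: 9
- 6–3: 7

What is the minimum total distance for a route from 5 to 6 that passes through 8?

Shortest 5→8: 5 → 8 = 3
Best 8 to 6: 8 → 3 → 6 costing 13
Total via 8: 3 + 13 = 16 m.

16 m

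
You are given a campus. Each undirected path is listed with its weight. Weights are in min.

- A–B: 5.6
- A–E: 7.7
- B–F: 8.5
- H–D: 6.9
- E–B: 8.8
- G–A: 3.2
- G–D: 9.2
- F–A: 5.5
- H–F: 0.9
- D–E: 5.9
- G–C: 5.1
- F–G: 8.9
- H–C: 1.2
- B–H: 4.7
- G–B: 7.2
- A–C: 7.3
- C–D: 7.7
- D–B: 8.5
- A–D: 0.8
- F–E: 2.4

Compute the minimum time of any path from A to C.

7.3 min

Enumerating some paths:
A–F–H–C: 5.5+0.9+1.2 = 7.6
A–C: 7.3 = 7.3
Cheapest is A–C at 7.3 min.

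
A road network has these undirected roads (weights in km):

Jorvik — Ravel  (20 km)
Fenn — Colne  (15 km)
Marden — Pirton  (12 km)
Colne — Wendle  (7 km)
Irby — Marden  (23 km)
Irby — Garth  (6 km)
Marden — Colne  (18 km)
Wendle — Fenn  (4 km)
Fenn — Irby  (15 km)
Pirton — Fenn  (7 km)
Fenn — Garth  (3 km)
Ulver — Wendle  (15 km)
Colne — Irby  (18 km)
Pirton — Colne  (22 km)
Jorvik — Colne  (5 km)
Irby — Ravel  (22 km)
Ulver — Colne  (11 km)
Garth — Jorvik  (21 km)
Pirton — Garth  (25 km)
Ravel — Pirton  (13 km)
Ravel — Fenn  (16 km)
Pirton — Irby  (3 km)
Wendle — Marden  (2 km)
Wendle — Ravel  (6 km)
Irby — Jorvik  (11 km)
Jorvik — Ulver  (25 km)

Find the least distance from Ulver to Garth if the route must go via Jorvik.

Shortest Ulver→Jorvik: Ulver → Colne → Jorvik = 16
Shortest Jorvik→Garth: Jorvik → Irby → Garth = 17
Total via Jorvik: 16 + 17 = 33 km.

33 km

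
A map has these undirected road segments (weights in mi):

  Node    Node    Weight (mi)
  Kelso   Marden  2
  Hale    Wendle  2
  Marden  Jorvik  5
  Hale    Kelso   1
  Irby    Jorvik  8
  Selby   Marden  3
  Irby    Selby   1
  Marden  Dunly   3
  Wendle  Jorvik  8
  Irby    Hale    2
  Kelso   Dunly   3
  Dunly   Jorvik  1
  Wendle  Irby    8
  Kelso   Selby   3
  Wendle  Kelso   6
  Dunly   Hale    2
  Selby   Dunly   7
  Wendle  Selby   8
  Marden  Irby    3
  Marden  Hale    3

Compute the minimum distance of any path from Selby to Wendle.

5 mi

Enumerating some paths:
Selby–Irby–Hale–Wendle: 1+2+2 = 5
Selby–Kelso–Hale–Wendle: 3+1+2 = 6
Selby–Marden–Kelso–Hale–Wendle: 3+2+1+2 = 8
Selby–Marden–Hale–Wendle: 3+3+2 = 8
Cheapest is Selby–Irby–Hale–Wendle at 5 mi.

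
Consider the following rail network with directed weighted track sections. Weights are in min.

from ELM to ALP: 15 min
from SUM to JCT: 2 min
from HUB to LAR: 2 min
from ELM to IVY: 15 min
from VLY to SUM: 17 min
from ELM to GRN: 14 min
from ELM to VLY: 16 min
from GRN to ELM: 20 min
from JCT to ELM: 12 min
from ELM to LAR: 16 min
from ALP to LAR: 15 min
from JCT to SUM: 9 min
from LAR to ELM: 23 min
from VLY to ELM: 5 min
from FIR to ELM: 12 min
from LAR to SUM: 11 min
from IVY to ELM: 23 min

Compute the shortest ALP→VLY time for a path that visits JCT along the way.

Shortest ALP→JCT: ALP → LAR → SUM → JCT = 28
Shortest JCT→VLY: JCT → ELM → VLY = 28
Total via JCT: 28 + 28 = 56 min.

56 min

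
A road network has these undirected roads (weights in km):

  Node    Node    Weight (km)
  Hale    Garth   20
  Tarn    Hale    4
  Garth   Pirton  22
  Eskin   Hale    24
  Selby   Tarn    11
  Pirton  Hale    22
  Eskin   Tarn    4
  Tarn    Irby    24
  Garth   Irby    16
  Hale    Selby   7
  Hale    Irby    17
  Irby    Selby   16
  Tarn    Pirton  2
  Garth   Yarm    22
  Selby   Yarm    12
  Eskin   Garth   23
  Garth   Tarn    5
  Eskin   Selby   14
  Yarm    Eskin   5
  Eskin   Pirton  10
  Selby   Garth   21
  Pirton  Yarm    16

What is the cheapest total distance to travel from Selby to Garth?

Compare a few routes:
Selby → Tarn → Garth: 11+5 = 16
Selby → Garth: 21 = 21
The minimum is 16 km via Selby → Tarn → Garth.

16 km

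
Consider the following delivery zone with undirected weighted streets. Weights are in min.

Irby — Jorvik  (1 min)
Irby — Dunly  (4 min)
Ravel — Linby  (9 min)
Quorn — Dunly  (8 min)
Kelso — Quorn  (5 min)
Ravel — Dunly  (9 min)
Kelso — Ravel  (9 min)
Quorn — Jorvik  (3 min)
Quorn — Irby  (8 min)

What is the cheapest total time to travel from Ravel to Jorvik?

Shortest distances from Ravel:
Ravel: 0
Kelso: 9  (via Ravel)
Linby: 9  (via Ravel)
Dunly: 9  (via Ravel)
Irby: 13  (via Dunly)
Quorn: 14  (via Kelso)
Jorvik: 14  (via Irby)
Shortest route: Ravel → Dunly → Irby → Jorvik = 14 min.

14 min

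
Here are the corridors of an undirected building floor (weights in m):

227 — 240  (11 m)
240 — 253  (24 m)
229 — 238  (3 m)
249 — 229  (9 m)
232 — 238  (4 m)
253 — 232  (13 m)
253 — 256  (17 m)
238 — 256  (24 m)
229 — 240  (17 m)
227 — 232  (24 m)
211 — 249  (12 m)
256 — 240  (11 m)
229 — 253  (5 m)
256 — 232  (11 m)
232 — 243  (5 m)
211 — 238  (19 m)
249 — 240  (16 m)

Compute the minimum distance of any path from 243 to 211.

Enumerating some paths:
243 → 232 → 238 → 211: 5+4+19 = 28
243 → 232 → 238 → 229 → 249 → 211: 5+4+3+9+12 = 33
Cheapest is 243 → 232 → 238 → 211 at 28 m.

28 m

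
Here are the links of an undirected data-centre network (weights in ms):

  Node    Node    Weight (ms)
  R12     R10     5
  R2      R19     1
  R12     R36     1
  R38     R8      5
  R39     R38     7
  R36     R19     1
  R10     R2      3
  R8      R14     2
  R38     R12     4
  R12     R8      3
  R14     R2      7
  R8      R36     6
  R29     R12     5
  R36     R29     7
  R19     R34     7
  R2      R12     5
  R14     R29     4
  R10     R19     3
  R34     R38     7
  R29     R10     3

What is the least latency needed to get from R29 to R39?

16 ms

Candidate routes:
R29–R36–R12–R38–R39: 7+1+4+7 = 19
R29–R14–R8–R38–R39: 4+2+5+7 = 18
R29–R12–R38–R39: 5+4+7 = 16
Cheapest is R29–R12–R38–R39 at 16 ms.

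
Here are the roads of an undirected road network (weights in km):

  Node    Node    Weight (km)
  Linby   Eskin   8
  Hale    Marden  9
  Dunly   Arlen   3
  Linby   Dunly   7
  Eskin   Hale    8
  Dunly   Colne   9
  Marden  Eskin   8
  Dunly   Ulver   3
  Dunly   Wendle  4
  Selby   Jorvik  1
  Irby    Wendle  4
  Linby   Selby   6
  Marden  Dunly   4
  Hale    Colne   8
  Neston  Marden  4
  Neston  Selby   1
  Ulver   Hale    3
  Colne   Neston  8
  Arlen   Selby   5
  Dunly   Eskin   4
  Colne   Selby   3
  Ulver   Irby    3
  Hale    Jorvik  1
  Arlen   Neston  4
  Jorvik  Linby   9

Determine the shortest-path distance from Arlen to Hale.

Enumerating some paths:
Arlen → Selby → Jorvik → Hale: 5+1+1 = 7
Arlen → Dunly → Ulver → Hale: 3+3+3 = 9
Cheapest is Arlen → Selby → Jorvik → Hale at 7 km.

7 km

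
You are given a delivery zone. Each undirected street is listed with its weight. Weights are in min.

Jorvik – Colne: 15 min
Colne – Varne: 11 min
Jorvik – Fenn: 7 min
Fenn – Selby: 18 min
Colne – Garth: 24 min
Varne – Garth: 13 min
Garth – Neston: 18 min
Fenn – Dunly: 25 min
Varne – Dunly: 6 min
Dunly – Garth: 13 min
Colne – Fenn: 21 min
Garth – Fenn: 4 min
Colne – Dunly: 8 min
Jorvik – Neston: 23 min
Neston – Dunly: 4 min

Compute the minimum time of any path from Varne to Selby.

35 min

Shortest distances from Varne:
Varne: 0
Dunly: 6  (via Varne)
Neston: 10  (via Dunly)
Colne: 11  (via Varne)
Garth: 13  (via Varne)
Fenn: 17  (via Garth)
Jorvik: 24  (via Fenn)
Selby: 35  (via Fenn)
Shortest route: Varne → Garth → Fenn → Selby = 35 min.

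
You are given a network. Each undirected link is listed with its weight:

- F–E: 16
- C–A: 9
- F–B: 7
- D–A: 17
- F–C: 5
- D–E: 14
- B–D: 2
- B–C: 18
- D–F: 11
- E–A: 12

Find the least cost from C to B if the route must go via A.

Best C to A: C–A costing 9
Shortest A→B: A–D–B = 19
Total via A: 9 + 19 = 28.

28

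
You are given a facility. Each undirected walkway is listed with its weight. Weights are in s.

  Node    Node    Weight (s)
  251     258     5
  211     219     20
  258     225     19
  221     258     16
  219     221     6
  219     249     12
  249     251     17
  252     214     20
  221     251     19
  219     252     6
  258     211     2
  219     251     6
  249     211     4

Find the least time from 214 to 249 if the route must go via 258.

Shortest 214→258: 214–252–219–251–258 = 37
Shortest 258→249: 258–211–249 = 6
Total via 258: 37 + 6 = 43 s.

43 s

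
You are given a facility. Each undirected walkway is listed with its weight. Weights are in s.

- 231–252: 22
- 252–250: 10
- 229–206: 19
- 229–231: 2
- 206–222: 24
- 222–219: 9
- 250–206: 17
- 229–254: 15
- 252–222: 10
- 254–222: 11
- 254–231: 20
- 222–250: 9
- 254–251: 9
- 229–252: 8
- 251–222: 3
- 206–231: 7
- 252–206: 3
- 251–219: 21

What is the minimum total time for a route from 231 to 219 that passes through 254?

37 s

Best 231 to 254: 231–229–254 costing 17
Best 254 to 219: 254–222–219 costing 20
Total via 254: 17 + 20 = 37 s.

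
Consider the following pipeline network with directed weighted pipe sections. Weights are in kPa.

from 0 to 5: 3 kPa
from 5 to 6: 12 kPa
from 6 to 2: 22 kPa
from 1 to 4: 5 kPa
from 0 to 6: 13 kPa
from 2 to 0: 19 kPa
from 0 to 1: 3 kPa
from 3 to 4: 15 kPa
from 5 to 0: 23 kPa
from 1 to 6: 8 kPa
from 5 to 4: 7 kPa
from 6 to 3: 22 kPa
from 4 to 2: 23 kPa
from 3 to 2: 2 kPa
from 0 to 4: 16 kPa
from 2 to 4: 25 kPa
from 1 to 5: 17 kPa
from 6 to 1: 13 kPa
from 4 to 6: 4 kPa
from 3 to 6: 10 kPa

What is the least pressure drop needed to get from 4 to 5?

Enumerating some paths:
4 - 2 - 0 - 5: 23+19+3 = 45
4 - 6 - 1 - 5: 4+13+17 = 34
4 - 6 - 3 - 2 - 0 - 5: 4+22+2+19+3 = 50
4 - 6 - 2 - 0 - 5: 4+22+19+3 = 48
The minimum is 34 kPa via 4 - 6 - 1 - 5.

34 kPa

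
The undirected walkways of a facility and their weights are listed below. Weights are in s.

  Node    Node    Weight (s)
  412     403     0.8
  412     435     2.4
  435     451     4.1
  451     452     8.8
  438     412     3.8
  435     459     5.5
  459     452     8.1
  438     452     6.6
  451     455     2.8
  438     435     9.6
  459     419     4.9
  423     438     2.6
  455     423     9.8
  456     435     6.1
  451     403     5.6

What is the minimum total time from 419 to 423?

19.2 s

Settle nodes by increasing distance from 419:
419: 0
459: 4.9  (via 419)
435: 10.4  (via 459)
412: 12.8  (via 435)
452: 13  (via 459)
403: 13.6  (via 412)
451: 14.5  (via 435)
456: 16.5  (via 435)
438: 16.6  (via 412)
455: 17.3  (via 451)
423: 19.2  (via 438)
Shortest route: 419–459–435–412–438–423 = 19.2 s.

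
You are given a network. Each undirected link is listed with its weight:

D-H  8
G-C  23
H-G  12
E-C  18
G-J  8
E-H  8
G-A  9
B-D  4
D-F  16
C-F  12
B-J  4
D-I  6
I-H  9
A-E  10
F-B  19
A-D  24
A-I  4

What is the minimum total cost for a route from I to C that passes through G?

36

Shortest I→G: I–A–G = 13
Best G to C: G–C costing 23
Total via G: 13 + 23 = 36.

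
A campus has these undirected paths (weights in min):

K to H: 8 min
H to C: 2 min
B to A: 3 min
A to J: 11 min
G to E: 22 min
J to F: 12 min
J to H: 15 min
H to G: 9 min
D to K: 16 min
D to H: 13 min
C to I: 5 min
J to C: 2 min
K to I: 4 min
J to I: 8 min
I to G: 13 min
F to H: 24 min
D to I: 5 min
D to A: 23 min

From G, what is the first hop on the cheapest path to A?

Candidate routes:
G → I → C → J → A: 13+5+2+11 = 31
G → H → C → J → A: 9+2+2+11 = 24
G → I → J → A: 13+8+11 = 32
Cheapest is G → H → C → J → A at 24 min.
So from G the first move is to H.

H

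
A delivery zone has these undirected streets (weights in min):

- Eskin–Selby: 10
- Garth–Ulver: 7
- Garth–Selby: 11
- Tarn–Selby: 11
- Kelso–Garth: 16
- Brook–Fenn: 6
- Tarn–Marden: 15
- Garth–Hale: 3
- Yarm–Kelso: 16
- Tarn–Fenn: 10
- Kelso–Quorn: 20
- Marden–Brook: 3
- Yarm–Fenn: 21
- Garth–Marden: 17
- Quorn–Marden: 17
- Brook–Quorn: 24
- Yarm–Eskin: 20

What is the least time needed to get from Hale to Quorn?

37 min

Running Dijkstra from Hale:
Hale: 0
Garth: 3  (via Hale)
Ulver: 10  (via Garth)
Selby: 14  (via Garth)
Kelso: 19  (via Garth)
Marden: 20  (via Garth)
Brook: 23  (via Marden)
Eskin: 24  (via Selby)
Tarn: 25  (via Selby)
Fenn: 29  (via Brook)
Yarm: 35  (via Kelso)
Quorn: 37  (via Marden)
Shortest route: Hale–Garth–Marden–Quorn = 37 min.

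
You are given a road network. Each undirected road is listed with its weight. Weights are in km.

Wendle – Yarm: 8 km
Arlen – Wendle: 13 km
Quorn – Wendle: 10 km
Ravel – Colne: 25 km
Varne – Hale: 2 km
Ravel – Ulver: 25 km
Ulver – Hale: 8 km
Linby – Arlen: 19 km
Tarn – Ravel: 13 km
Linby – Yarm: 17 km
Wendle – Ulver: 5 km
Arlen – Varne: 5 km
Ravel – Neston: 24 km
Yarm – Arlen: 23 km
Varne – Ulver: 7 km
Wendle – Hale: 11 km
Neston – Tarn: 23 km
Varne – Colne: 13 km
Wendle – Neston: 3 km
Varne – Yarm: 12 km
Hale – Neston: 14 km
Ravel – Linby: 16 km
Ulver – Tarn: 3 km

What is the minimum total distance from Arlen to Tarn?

15 km

Settle nodes by increasing distance from Arlen:
Arlen: 0
Varne: 5  (via Arlen)
Hale: 7  (via Varne)
Ulver: 12  (via Varne)
Wendle: 13  (via Arlen)
Tarn: 15  (via Ulver)
Shortest route: Arlen–Varne–Ulver–Tarn = 15 km.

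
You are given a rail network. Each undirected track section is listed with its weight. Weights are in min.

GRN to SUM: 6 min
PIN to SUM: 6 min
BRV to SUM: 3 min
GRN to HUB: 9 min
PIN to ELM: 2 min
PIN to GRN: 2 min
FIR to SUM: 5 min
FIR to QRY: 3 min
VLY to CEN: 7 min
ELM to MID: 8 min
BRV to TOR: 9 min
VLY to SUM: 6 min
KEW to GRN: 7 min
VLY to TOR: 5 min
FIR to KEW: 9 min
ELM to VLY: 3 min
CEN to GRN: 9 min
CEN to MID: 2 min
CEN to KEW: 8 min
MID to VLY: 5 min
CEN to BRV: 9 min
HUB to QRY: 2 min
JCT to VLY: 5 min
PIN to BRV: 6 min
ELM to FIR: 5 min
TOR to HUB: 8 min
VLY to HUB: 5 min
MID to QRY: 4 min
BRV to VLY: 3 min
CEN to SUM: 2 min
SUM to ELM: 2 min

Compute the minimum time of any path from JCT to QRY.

Shortest distances from JCT:
JCT: 0
VLY: 5  (via JCT)
BRV: 8  (via VLY)
ELM: 8  (via VLY)
TOR: 10  (via VLY)
PIN: 10  (via ELM)
MID: 10  (via VLY)
HUB: 10  (via VLY)
SUM: 10  (via ELM)
GRN: 12  (via PIN)
CEN: 12  (via VLY)
QRY: 12  (via HUB)
Shortest route: JCT–VLY–HUB–QRY = 12 min.

12 min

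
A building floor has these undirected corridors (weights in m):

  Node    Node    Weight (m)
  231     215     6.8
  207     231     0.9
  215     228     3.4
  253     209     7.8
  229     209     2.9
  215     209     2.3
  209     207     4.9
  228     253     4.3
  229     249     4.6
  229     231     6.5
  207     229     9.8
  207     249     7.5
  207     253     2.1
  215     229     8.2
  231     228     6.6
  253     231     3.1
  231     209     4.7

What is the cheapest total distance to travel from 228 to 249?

13.2 m

Candidate routes:
228–215–209–229–249: 3.4+2.3+2.9+4.6 = 13.2
228–253–207–249: 4.3+2.1+7.5 = 13.9
The minimum is 13.2 m via 228–215–209–229–249.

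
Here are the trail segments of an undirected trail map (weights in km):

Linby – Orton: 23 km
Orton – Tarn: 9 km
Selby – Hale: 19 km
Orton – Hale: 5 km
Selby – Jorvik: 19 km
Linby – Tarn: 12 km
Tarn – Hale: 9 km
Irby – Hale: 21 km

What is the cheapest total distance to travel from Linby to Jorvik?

Running Dijkstra from Linby:
Linby: 0
Tarn: 12  (via Linby)
Orton: 21  (via Tarn)
Hale: 21  (via Tarn)
Selby: 40  (via Hale)
Irby: 42  (via Hale)
Jorvik: 59  (via Selby)
Shortest route: Linby → Tarn → Hale → Selby → Jorvik = 59 km.

59 km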